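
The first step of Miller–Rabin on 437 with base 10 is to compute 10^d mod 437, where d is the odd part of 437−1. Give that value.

437 − 1 = 436 = 2^2 · 109, so d = 109.
10^1 ≡ 10 (mod 437)
10^2 ≡ 10^2 = 100 ≡ 100 (mod 437)
10^4 ≡ 100^2 = 10000 ≡ 386 (mod 437)
10^8 ≡ 386^2 = 148996 ≡ 416 (mod 437)
10^16 ≡ 416^2 = 173056 ≡ 4 (mod 437)
10^32 ≡ 4^2 = 16 ≡ 16 (mod 437)
10^64 ≡ 16^2 = 256 ≡ 256 (mod 437)
109 = 64 + 32 + 8 + 4 + 1 in binary powers of 2.
So 10^109 ≡ 256 · 16 · 416 · 386 · 10 ≡ 352 (mod 437).
Squaring chain: 352 → 233; never reaches −1, so base 10 is a Miller–Rabin witness that 437 is composite.

352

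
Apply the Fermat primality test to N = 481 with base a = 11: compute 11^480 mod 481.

11^1 ≡ 11 (mod 481)
11^2 ≡ 11^2 = 121 ≡ 121 (mod 481)
11^4 ≡ 121^2 = 14641 ≡ 211 (mod 481)
11^8 ≡ 211^2 = 44521 ≡ 269 (mod 481)
11^16 ≡ 269^2 = 72361 ≡ 211 (mod 481)
11^32 ≡ 211^2 = 44521 ≡ 269 (mod 481)
11^64 ≡ 269^2 = 72361 ≡ 211 (mod 481)
11^128 ≡ 211^2 = 44521 ≡ 269 (mod 481)
11^256 ≡ 269^2 = 72361 ≡ 211 (mod 481)
480 = 256 + 128 + 64 + 32 in binary powers of 2.
So 11^480 ≡ 211 · 269 · 211 · 269 ≡ 1 (mod 481).
Since the result is 1, base 11 gives no evidence that 481 is composite.

1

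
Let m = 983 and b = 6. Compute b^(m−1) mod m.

1

6^1 ≡ 6 (mod 983)
6^2 ≡ 6^2 = 36 ≡ 36 (mod 983)
6^4 ≡ 36^2 = 1296 ≡ 313 (mod 983)
6^8 ≡ 313^2 = 97969 ≡ 652 (mod 983)
6^16 ≡ 652^2 = 425104 ≡ 448 (mod 983)
6^32 ≡ 448^2 = 200704 ≡ 172 (mod 983)
6^64 ≡ 172^2 = 29584 ≡ 94 (mod 983)
6^128 ≡ 94^2 = 8836 ≡ 972 (mod 983)
6^256 ≡ 972^2 = 944784 ≡ 121 (mod 983)
6^512 ≡ 121^2 = 14641 ≡ 879 (mod 983)
982 = 512 + 256 + 128 + 64 + 16 + 4 + 2 in binary powers of 2.
So 6^982 ≡ 879 · 121 · 972 · 94 · 448 · 313 · 36 ≡ 1 (mod 983).
Since the result is 1, base 6 gives no evidence that 983 is composite.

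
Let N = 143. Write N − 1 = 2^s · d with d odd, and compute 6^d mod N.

50

143 − 1 = 142 = 2^1 · 71, so d = 71.
6^1 ≡ 6 (mod 143)
6^2 ≡ 6^2 = 36 ≡ 36 (mod 143)
6^4 ≡ 36^2 = 1296 ≡ 9 (mod 143)
6^8 ≡ 9^2 = 81 ≡ 81 (mod 143)
6^16 ≡ 81^2 = 6561 ≡ 126 (mod 143)
6^32 ≡ 126^2 = 15876 ≡ 3 (mod 143)
6^64 ≡ 3^2 = 9 ≡ 9 (mod 143)
71 = 64 + 4 + 2 + 1 in binary powers of 2.
So 6^71 ≡ 9 · 9 · 36 · 6 ≡ 50 (mod 143).
Squaring chain: 50; never reaches −1, so base 6 is a Miller–Rabin witness that 143 is composite.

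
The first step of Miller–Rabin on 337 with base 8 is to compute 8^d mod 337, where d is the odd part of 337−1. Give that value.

1

337 − 1 = 336 = 2^4 · 21, so d = 21.
8^1 ≡ 8 (mod 337)
8^2 ≡ 8^2 = 64 ≡ 64 (mod 337)
8^4 ≡ 64^2 = 4096 ≡ 52 (mod 337)
8^8 ≡ 52^2 = 2704 ≡ 8 (mod 337)
8^16 ≡ 8^2 = 64 ≡ 64 (mod 337)
21 = 16 + 4 + 1 in binary powers of 2.
So 8^21 ≡ 64 · 52 · 8 ≡ 1 (mod 337).
Since 8^d ≡ 1 (mod 337), base 8 does not prove 337 composite.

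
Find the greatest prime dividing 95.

19

95 = 5 · 19
19 is prime.
So 95 = 5 · 19; the largest prime factor is 19.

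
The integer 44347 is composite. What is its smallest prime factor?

61

44347 is odd.
Digit sum 22, not divisible by 3.
Ends in 7: not divisible by 5.
7: 44347 = 7·6335 + 2
11: 44347 = 11·4031 + 6
13: 44347 = 13·3411 + 4
17: 44347 = 17·2608 + 11
19: 44347 = 19·2334 + 1
23: 44347 = 23·1928 + 3
29: 44347 = 29·1529 + 6
31: 44347 = 31·1430 + 17
37: 44347 = 37·1198 + 21
41: 44347 = 41·1081 + 26
43: 44347 = 43·1031 + 14
47: 44347 = 47·943 + 26
53: 44347 = 53·836 + 39
59: 44347 = 59·751 + 38
61: 44347 = 61·727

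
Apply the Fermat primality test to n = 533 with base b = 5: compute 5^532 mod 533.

5^1 ≡ 5 (mod 533)
5^2 ≡ 5^2 = 25 ≡ 25 (mod 533)
5^4 ≡ 25^2 = 625 ≡ 92 (mod 533)
5^8 ≡ 92^2 = 8464 ≡ 469 (mod 533)
5^16 ≡ 469^2 = 219961 ≡ 365 (mod 533)
5^32 ≡ 365^2 = 133225 ≡ 508 (mod 533)
5^64 ≡ 508^2 = 258064 ≡ 92 (mod 533)
5^128 ≡ 92^2 = 8464 ≡ 469 (mod 533)
5^256 ≡ 469^2 = 219961 ≡ 365 (mod 533)
5^512 ≡ 365^2 = 133225 ≡ 508 (mod 533)
532 = 512 + 16 + 4 in binary powers of 2.
So 5^532 ≡ 508 · 365 · 92 ≡ 508 (mod 533).
Since 508 ≠ 1, base 5 is a Fermat witness: 533 is composite.

508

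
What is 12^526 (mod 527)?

12^1 ≡ 12 (mod 527)
12^2 ≡ 12^2 = 144 ≡ 144 (mod 527)
12^4 ≡ 144^2 = 20736 ≡ 183 (mod 527)
12^8 ≡ 183^2 = 33489 ≡ 288 (mod 527)
12^16 ≡ 288^2 = 82944 ≡ 205 (mod 527)
12^32 ≡ 205^2 = 42025 ≡ 392 (mod 527)
12^64 ≡ 392^2 = 153664 ≡ 307 (mod 527)
12^128 ≡ 307^2 = 94249 ≡ 443 (mod 527)
12^256 ≡ 443^2 = 196249 ≡ 205 (mod 527)
12^512 ≡ 205^2 = 42025 ≡ 392 (mod 527)
526 = 512 + 8 + 4 + 2 in binary powers of 2.
So 12^526 ≡ 392 · 288 · 183 · 144 ≡ 236 (mod 527).
Since 236 ≠ 1, base 12 is a Fermat witness: 527 is composite.

236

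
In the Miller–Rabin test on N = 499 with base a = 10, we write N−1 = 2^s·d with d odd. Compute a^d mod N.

498

499 − 1 = 498 = 2^1 · 249, so d = 249.
10^1 ≡ 10 (mod 499)
10^2 ≡ 10^2 = 100 ≡ 100 (mod 499)
10^4 ≡ 100^2 = 10000 ≡ 20 (mod 499)
10^8 ≡ 20^2 = 400 ≡ 400 (mod 499)
10^16 ≡ 400^2 = 160000 ≡ 320 (mod 499)
10^32 ≡ 320^2 = 102400 ≡ 105 (mod 499)
10^64 ≡ 105^2 = 11025 ≡ 47 (mod 499)
10^128 ≡ 47^2 = 2209 ≡ 213 (mod 499)
249 = 128 + 64 + 32 + 16 + 8 + 1 in binary powers of 2.
So 10^249 ≡ 213 · 47 · 105 · 320 · 400 · 10 ≡ 498 (mod 499).
Since 10^d ≡ 498 (mod 499), base 10 does not prove 499 composite.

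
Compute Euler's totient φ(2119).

1944

Factor: 2119 = 13 · 163.
φ(2119) = (13−1) · (163−1) = 12 · 162 = 1944.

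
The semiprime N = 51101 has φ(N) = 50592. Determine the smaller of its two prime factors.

φ(n) = (p−1)(q−1) = n − (p+q) + 1, so p + q = 51101 − 50592 + 1 = 510.
p and q are the roots of t² − 510t + 51101 = 0.
Discriminant: 510² − 4·51101 = 260100 − 204404 = 55696; √55696 = 236.
q = (510 − 236)/2 = 137, p = (510 + 236)/2 = 373.
Check: 137 · 373 = 51101.

137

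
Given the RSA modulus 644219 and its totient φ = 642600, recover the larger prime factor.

φ(n) = (p−1)(q−1) = n − (p+q) + 1, so p + q = 644219 − 642600 + 1 = 1620.
p and q are the roots of t² − 1620t + 644219 = 0.
Discriminant: 1620² − 4·644219 = 2624400 − 2576876 = 47524; √47524 = 218.
q = (1620 − 218)/2 = 701, p = (1620 + 218)/2 = 919.
Check: 701 · 919 = 644219.

919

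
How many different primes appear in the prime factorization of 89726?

5

89726 = 2 · 44863
44863 = 7 · 6409
6409 = 13 · 493
493 = 17 · 29
89726 = 2 · 7 · 13 · 17 · 29, which has 5 distinct prime factors.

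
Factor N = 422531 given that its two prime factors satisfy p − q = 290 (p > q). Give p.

Since p = q + 290, we have 422531 = q(q + 290), so q² + 290q − 422531 = 0.
Discriminant: 290² + 4·422531 = 84100 + 1690124 = 1774224; √1774224 = 1332.
q = (−290 + 1332)/2 = 521, and p = q + 290 = 811.
Check: 521 · 811 = 422531.

811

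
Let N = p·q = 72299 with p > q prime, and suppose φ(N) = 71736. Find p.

367

φ(n) = (p−1)(q−1) = n − (p+q) + 1, so p + q = 72299 − 71736 + 1 = 564.
p and q are the roots of t² − 564t + 72299 = 0.
Discriminant: 564² − 4·72299 = 318096 − 289196 = 28900; √28900 = 170.
q = (564 − 170)/2 = 197, p = (564 + 170)/2 = 367.
Check: 197 · 367 = 72299.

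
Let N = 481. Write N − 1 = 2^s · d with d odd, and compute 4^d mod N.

233

481 − 1 = 480 = 2^5 · 15, so d = 15.
4^1 ≡ 4 (mod 481)
4^2 ≡ 4^2 = 16 ≡ 16 (mod 481)
4^4 ≡ 16^2 = 256 ≡ 256 (mod 481)
4^8 ≡ 256^2 = 65536 ≡ 120 (mod 481)
15 = 8 + 4 + 2 + 1 in binary powers of 2.
So 4^15 ≡ 120 · 256 · 16 · 4 ≡ 233 (mod 481).
Squaring chain: 233 → 417 → 248 → 417 → 248; never reaches −1, so base 4 is a Miller–Rabin witness that 481 is composite.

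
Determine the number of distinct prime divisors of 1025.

2

1025 = 5^2 · 41
1025 = 5^2 · 41, which has 2 distinct prime factors.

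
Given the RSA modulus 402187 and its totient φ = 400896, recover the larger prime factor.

769

φ(n) = (p−1)(q−1) = n − (p+q) + 1, so p + q = 402187 − 400896 + 1 = 1292.
p and q are the roots of t² − 1292t + 402187 = 0.
Discriminant: 1292² − 4·402187 = 1669264 − 1608748 = 60516; √60516 = 246.
q = (1292 − 246)/2 = 523, p = (1292 + 246)/2 = 769.
Check: 523 · 769 = 402187.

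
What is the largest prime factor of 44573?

53

44573 = 29 · 1537
1537 = 29 · 53
53 is prime.
So 44573 = 29^2 · 53; the largest prime factor is 53.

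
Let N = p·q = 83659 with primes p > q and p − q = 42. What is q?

269

Since p = q + 42, we have 83659 = q(q + 42), so q² + 42q − 83659 = 0.
Discriminant: 42² + 4·83659 = 1764 + 334636 = 336400; √336400 = 580.
q = (−42 + 580)/2 = 269, and p = q + 42 = 311.
Check: 269 · 311 = 83659.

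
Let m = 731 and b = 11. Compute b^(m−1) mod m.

508

11^1 ≡ 11 (mod 731)
11^2 ≡ 11^2 = 121 ≡ 121 (mod 731)
11^4 ≡ 121^2 = 14641 ≡ 21 (mod 731)
11^8 ≡ 21^2 = 441 ≡ 441 (mod 731)
11^16 ≡ 441^2 = 194481 ≡ 35 (mod 731)
11^32 ≡ 35^2 = 1225 ≡ 494 (mod 731)
11^64 ≡ 494^2 = 244036 ≡ 613 (mod 731)
11^128 ≡ 613^2 = 375769 ≡ 35 (mod 731)
11^256 ≡ 35^2 = 1225 ≡ 494 (mod 731)
11^512 ≡ 494^2 = 244036 ≡ 613 (mod 731)
730 = 512 + 128 + 64 + 16 + 8 + 2 in binary powers of 2.
So 11^730 ≡ 613 · 35 · 613 · 35 · 441 · 121 ≡ 508 (mod 731).
Since 508 ≠ 1, base 11 is a Fermat witness: 731 is composite.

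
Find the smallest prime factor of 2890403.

37

2890403 is odd.
Digit sum 26, not divisible by 3.
Ends in 3: not divisible by 5.
7: 2890403 = 7·412914 + 5
11: 2890403 = 11·262763 + 10
13: 2890403 = 13·222338 + 9
17: 2890403 = 17·170023 + 12
19: 2890403 = 19·152126 + 9
23: 2890403 = 23·125669 + 16
29: 2890403 = 29·99669 + 2
31: 2890403 = 31·93238 + 25
37: 2890403 = 37·78119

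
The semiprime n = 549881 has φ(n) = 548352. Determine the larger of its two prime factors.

φ(n) = (p−1)(q−1) = n − (p+q) + 1, so p + q = 549881 − 548352 + 1 = 1530.
p and q are the roots of t² − 1530t + 549881 = 0.
Discriminant: 1530² − 4·549881 = 2340900 − 2199524 = 141376; √141376 = 376.
q = (1530 − 376)/2 = 577, p = (1530 + 376)/2 = 953.
Check: 577 · 953 = 549881.

953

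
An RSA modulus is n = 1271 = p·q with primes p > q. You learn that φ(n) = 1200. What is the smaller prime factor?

31

φ(n) = (p−1)(q−1) = n − (p+q) + 1, so p + q = 1271 − 1200 + 1 = 72.
p and q are the roots of t² − 72t + 1271 = 0.
Discriminant: 72² − 4·1271 = 5184 − 5084 = 100; √100 = 10.
q = (72 − 10)/2 = 31, p = (72 + 10)/2 = 41.
Check: 31 · 41 = 1271.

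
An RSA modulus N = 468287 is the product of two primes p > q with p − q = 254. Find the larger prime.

823

Since p = q + 254, we have 468287 = q(q + 254), so q² + 254q − 468287 = 0.
Discriminant: 254² + 4·468287 = 64516 + 1873148 = 1937664; √1937664 = 1392.
q = (−254 + 1392)/2 = 569, and p = q + 254 = 823.
Check: 569 · 823 = 468287.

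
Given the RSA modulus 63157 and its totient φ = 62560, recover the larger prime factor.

φ(n) = (p−1)(q−1) = n − (p+q) + 1, so p + q = 63157 − 62560 + 1 = 598.
p and q are the roots of t² − 598t + 63157 = 0.
Discriminant: 598² − 4·63157 = 357604 − 252628 = 104976; √104976 = 324.
q = (598 − 324)/2 = 137, p = (598 + 324)/2 = 461.
Check: 137 · 461 = 63157.

461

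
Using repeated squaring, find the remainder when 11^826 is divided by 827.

11^1 ≡ 11 (mod 827)
11^2 ≡ 11^2 = 121 ≡ 121 (mod 827)
11^4 ≡ 121^2 = 14641 ≡ 582 (mod 827)
11^8 ≡ 582^2 = 338724 ≡ 481 (mod 827)
11^16 ≡ 481^2 = 231361 ≡ 628 (mod 827)
11^32 ≡ 628^2 = 394384 ≡ 732 (mod 827)
11^64 ≡ 732^2 = 535824 ≡ 755 (mod 827)
11^128 ≡ 755^2 = 570025 ≡ 222 (mod 827)
11^256 ≡ 222^2 = 49284 ≡ 491 (mod 827)
11^512 ≡ 491^2 = 241081 ≡ 424 (mod 827)
826 = 512 + 256 + 32 + 16 + 8 + 2 in binary powers of 2.
So 11^826 ≡ 424 · 491 · 732 · 628 · 481 · 121 ≡ 1 (mod 827).
Since the result is 1, base 11 gives no evidence that 827 is composite.

1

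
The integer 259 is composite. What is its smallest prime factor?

7

259 is odd.
Digit sum 16, not divisible by 3.
Ends in 9: not divisible by 5.
7: 259 = 7·37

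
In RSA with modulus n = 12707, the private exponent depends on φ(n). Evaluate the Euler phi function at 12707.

12480

Factor: 12707 = 97 · 131.
φ(12707) = (97−1) · (131−1) = 96 · 130 = 12480.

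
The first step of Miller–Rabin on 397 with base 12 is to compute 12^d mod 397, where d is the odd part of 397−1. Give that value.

397 − 1 = 396 = 2^2 · 99, so d = 99.
12^1 ≡ 12 (mod 397)
12^2 ≡ 12^2 = 144 ≡ 144 (mod 397)
12^4 ≡ 144^2 = 20736 ≡ 92 (mod 397)
12^8 ≡ 92^2 = 8464 ≡ 127 (mod 397)
12^16 ≡ 127^2 = 16129 ≡ 249 (mod 397)
12^32 ≡ 249^2 = 62001 ≡ 69 (mod 397)
12^64 ≡ 69^2 = 4761 ≡ 394 (mod 397)
99 = 64 + 32 + 2 + 1 in binary powers of 2.
So 12^99 ≡ 394 · 69 · 144 · 12 ≡ 1 (mod 397).
Since 12^d ≡ 1 (mod 397), base 12 does not prove 397 composite.

1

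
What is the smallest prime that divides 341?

341 is odd.
Digit sum 8, not divisible by 3.
Ends in 1: not divisible by 5.
7: 341 = 7·48 + 5
11: 341 = 11·31

11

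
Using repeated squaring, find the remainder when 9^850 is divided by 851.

752

9^1 ≡ 9 (mod 851)
9^2 ≡ 9^2 = 81 ≡ 81 (mod 851)
9^4 ≡ 81^2 = 6561 ≡ 604 (mod 851)
9^8 ≡ 604^2 = 364816 ≡ 588 (mod 851)
9^16 ≡ 588^2 = 345744 ≡ 238 (mod 851)
9^32 ≡ 238^2 = 56644 ≡ 478 (mod 851)
9^64 ≡ 478^2 = 228484 ≡ 416 (mod 851)
9^128 ≡ 416^2 = 173056 ≡ 303 (mod 851)
9^256 ≡ 303^2 = 91809 ≡ 752 (mod 851)
9^512 ≡ 752^2 = 565504 ≡ 440 (mod 851)
850 = 512 + 256 + 64 + 16 + 2 in binary powers of 2.
So 9^850 ≡ 440 · 752 · 416 · 238 · 81 ≡ 752 (mod 851).
Since 752 ≠ 1, base 9 is a Fermat witness: 851 is composite.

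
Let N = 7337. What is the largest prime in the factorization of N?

7337 = 11 · 667
667 = 23 · 29
29 is prime.
So 7337 = 11 · 23 · 29; the largest prime factor is 29.

29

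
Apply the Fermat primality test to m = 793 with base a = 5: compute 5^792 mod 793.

5^1 ≡ 5 (mod 793)
5^2 ≡ 5^2 = 25 ≡ 25 (mod 793)
5^4 ≡ 25^2 = 625 ≡ 625 (mod 793)
5^8 ≡ 625^2 = 390625 ≡ 469 (mod 793)
5^16 ≡ 469^2 = 219961 ≡ 300 (mod 793)
5^32 ≡ 300^2 = 90000 ≡ 391 (mod 793)
5^64 ≡ 391^2 = 152881 ≡ 625 (mod 793)
5^128 ≡ 625^2 = 390625 ≡ 469 (mod 793)
5^256 ≡ 469^2 = 219961 ≡ 300 (mod 793)
5^512 ≡ 300^2 = 90000 ≡ 391 (mod 793)
792 = 512 + 256 + 16 + 8 in binary powers of 2.
So 5^792 ≡ 391 · 300 · 300 · 469 ≡ 508 (mod 793).
Since 508 ≠ 1, base 5 is a Fermat witness: 793 is composite.

508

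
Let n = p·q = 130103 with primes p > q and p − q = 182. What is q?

Since p = q + 182, we have 130103 = q(q + 182), so q² + 182q − 130103 = 0.
Discriminant: 182² + 4·130103 = 33124 + 520412 = 553536; √553536 = 744.
q = (−182 + 744)/2 = 281, and p = q + 182 = 463.
Check: 281 · 463 = 130103.

281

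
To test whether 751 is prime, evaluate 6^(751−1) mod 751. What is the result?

1

6^1 ≡ 6 (mod 751)
6^2 ≡ 6^2 = 36 ≡ 36 (mod 751)
6^4 ≡ 36^2 = 1296 ≡ 545 (mod 751)
6^8 ≡ 545^2 = 297025 ≡ 380 (mod 751)
6^16 ≡ 380^2 = 144400 ≡ 208 (mod 751)
6^32 ≡ 208^2 = 43264 ≡ 457 (mod 751)
6^64 ≡ 457^2 = 208849 ≡ 71 (mod 751)
6^128 ≡ 71^2 = 5041 ≡ 535 (mod 751)
6^256 ≡ 535^2 = 286225 ≡ 94 (mod 751)
6^512 ≡ 94^2 = 8836 ≡ 575 (mod 751)
750 = 512 + 128 + 64 + 32 + 8 + 4 + 2 in binary powers of 2.
So 6^750 ≡ 575 · 535 · 71 · 457 · 380 · 545 · 36 ≡ 1 (mod 751).
Since the result is 1, base 6 gives no evidence that 751 is composite.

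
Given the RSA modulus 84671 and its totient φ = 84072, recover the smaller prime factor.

φ(n) = (p−1)(q−1) = n − (p+q) + 1, so p + q = 84671 − 84072 + 1 = 600.
p and q are the roots of t² − 600t + 84671 = 0.
Discriminant: 600² − 4·84671 = 360000 − 338684 = 21316; √21316 = 146.
q = (600 − 146)/2 = 227, p = (600 + 146)/2 = 373.
Check: 227 · 373 = 84671.

227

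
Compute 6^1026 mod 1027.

220

6^1 ≡ 6 (mod 1027)
6^2 ≡ 6^2 = 36 ≡ 36 (mod 1027)
6^4 ≡ 36^2 = 1296 ≡ 269 (mod 1027)
6^8 ≡ 269^2 = 72361 ≡ 471 (mod 1027)
6^16 ≡ 471^2 = 221841 ≡ 9 (mod 1027)
6^32 ≡ 9^2 = 81 ≡ 81 (mod 1027)
6^64 ≡ 81^2 = 6561 ≡ 399 (mod 1027)
6^128 ≡ 399^2 = 159201 ≡ 16 (mod 1027)
6^256 ≡ 16^2 = 256 ≡ 256 (mod 1027)
6^512 ≡ 256^2 = 65536 ≡ 835 (mod 1027)
6^1024 ≡ 835^2 = 697225 ≡ 919 (mod 1027)
1026 = 1024 + 2 in binary powers of 2.
So 6^1026 ≡ 919 · 36 ≡ 220 (mod 1027).
Since 220 ≠ 1, base 6 is a Fermat witness: 1027 is composite.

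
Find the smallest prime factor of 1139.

17

1139 is odd.
Digit sum 14, not divisible by 3.
Ends in 9: not divisible by 5.
7: 1139 = 7·162 + 5
11: 1139 = 11·103 + 6
13: 1139 = 13·87 + 8
17: 1139 = 17·67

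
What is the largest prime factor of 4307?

73

4307 = 59 · 73
73 is prime.
So 4307 = 59 · 73; the largest prime factor is 73.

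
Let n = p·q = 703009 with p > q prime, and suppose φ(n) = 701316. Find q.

727

φ(n) = (p−1)(q−1) = n − (p+q) + 1, so p + q = 703009 − 701316 + 1 = 1694.
p and q are the roots of t² − 1694t + 703009 = 0.
Discriminant: 1694² − 4·703009 = 2869636 − 2812036 = 57600; √57600 = 240.
q = (1694 − 240)/2 = 727, p = (1694 + 240)/2 = 967.
Check: 727 · 967 = 703009.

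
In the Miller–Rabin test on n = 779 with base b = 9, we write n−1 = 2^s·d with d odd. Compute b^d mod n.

779 − 1 = 778 = 2^1 · 389, so d = 389.
9^1 ≡ 9 (mod 779)
9^2 ≡ 9^2 = 81 ≡ 81 (mod 779)
9^4 ≡ 81^2 = 6561 ≡ 329 (mod 779)
9^8 ≡ 329^2 = 108241 ≡ 739 (mod 779)
9^16 ≡ 739^2 = 546121 ≡ 42 (mod 779)
9^32 ≡ 42^2 = 1764 ≡ 206 (mod 779)
9^64 ≡ 206^2 = 42436 ≡ 370 (mod 779)
9^128 ≡ 370^2 = 136900 ≡ 575 (mod 779)
9^256 ≡ 575^2 = 330625 ≡ 329 (mod 779)
389 = 256 + 128 + 4 + 1 in binary powers of 2.
So 9^389 ≡ 329 · 575 · 329 · 9 ≡ 214 (mod 779).
Squaring chain: 214; never reaches −1, so base 9 is a Miller–Rabin witness that 779 is composite.

214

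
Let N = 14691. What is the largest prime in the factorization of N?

14691 = 3 · 4897
4897 = 59 · 83
83 is prime.
So 14691 = 3 · 59 · 83; the largest prime factor is 83.

83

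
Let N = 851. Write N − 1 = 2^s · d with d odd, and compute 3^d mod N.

324

851 − 1 = 850 = 2^1 · 425, so d = 425.
3^1 ≡ 3 (mod 851)
3^2 ≡ 3^2 = 9 ≡ 9 (mod 851)
3^4 ≡ 9^2 = 81 ≡ 81 (mod 851)
3^8 ≡ 81^2 = 6561 ≡ 604 (mod 851)
3^16 ≡ 604^2 = 364816 ≡ 588 (mod 851)
3^32 ≡ 588^2 = 345744 ≡ 238 (mod 851)
3^64 ≡ 238^2 = 56644 ≡ 478 (mod 851)
3^128 ≡ 478^2 = 228484 ≡ 416 (mod 851)
3^256 ≡ 416^2 = 173056 ≡ 303 (mod 851)
425 = 256 + 128 + 32 + 8 + 1 in binary powers of 2.
So 3^425 ≡ 303 · 416 · 238 · 604 · 3 ≡ 324 (mod 851).
Squaring chain: 324; never reaches −1, so base 3 is a Miller–Rabin witness that 851 is composite.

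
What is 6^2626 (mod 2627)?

1923

6^1 ≡ 6 (mod 2627)
6^2 ≡ 6^2 = 36 ≡ 36 (mod 2627)
6^4 ≡ 36^2 = 1296 ≡ 1296 (mod 2627)
6^8 ≡ 1296^2 = 1679616 ≡ 963 (mod 2627)
6^16 ≡ 963^2 = 927369 ≡ 38 (mod 2627)
6^32 ≡ 38^2 = 1444 ≡ 1444 (mod 2627)
6^64 ≡ 1444^2 = 2085136 ≡ 1925 (mod 2627)
6^128 ≡ 1925^2 = 3705625 ≡ 1555 (mod 2627)
6^256 ≡ 1555^2 = 2418025 ≡ 1185 (mod 2627)
6^512 ≡ 1185^2 = 1404225 ≡ 1407 (mod 2627)
6^1024 ≡ 1407^2 = 1979649 ≡ 1518 (mod 2627)
6^2048 ≡ 1518^2 = 2304324 ≡ 445 (mod 2627)
2626 = 2048 + 512 + 64 + 2 in binary powers of 2.
So 6^2626 ≡ 445 · 1407 · 1925 · 36 ≡ 1923 (mod 2627).
Since 1923 ≠ 1, base 6 is a Fermat witness: 2627 is composite.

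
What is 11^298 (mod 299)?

11^1 ≡ 11 (mod 299)
11^2 ≡ 11^2 = 121 ≡ 121 (mod 299)
11^4 ≡ 121^2 = 14641 ≡ 289 (mod 299)
11^8 ≡ 289^2 = 83521 ≡ 100 (mod 299)
11^16 ≡ 100^2 = 10000 ≡ 133 (mod 299)
11^32 ≡ 133^2 = 17689 ≡ 48 (mod 299)
11^64 ≡ 48^2 = 2304 ≡ 211 (mod 299)
11^128 ≡ 211^2 = 44521 ≡ 269 (mod 299)
11^256 ≡ 269^2 = 72361 ≡ 3 (mod 299)
298 = 256 + 32 + 8 + 2 in binary powers of 2.
So 11^298 ≡ 3 · 48 · 100 · 121 ≡ 127 (mod 299).
Since 127 ≠ 1, base 11 is a Fermat witness: 299 is composite.

127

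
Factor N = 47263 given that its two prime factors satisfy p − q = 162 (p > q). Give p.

Since p = q + 162, we have 47263 = q(q + 162), so q² + 162q − 47263 = 0.
Discriminant: 162² + 4·47263 = 26244 + 189052 = 215296; √215296 = 464.
q = (−162 + 464)/2 = 151, and p = q + 162 = 313.
Check: 151 · 313 = 47263.

313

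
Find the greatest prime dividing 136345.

67

136345 = 5 · 27269
27269 = 11 · 2479
2479 = 37 · 67
67 is prime.
So 136345 = 5 · 11 · 37 · 67; the largest prime factor is 67.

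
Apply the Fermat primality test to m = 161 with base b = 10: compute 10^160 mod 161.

144

10^1 ≡ 10 (mod 161)
10^2 ≡ 10^2 = 100 ≡ 100 (mod 161)
10^4 ≡ 100^2 = 10000 ≡ 18 (mod 161)
10^8 ≡ 18^2 = 324 ≡ 2 (mod 161)
10^16 ≡ 2^2 = 4 ≡ 4 (mod 161)
10^32 ≡ 4^2 = 16 ≡ 16 (mod 161)
10^64 ≡ 16^2 = 256 ≡ 95 (mod 161)
10^128 ≡ 95^2 = 9025 ≡ 9 (mod 161)
160 = 128 + 32 in binary powers of 2.
So 10^160 ≡ 9 · 16 ≡ 144 (mod 161).
Since 144 ≠ 1, base 10 is a Fermat witness: 161 is composite.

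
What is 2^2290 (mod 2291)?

92

2^1 ≡ 2 (mod 2291)
2^2 ≡ 2^2 = 4 ≡ 4 (mod 2291)
2^4 ≡ 4^2 = 16 ≡ 16 (mod 2291)
2^8 ≡ 16^2 = 256 ≡ 256 (mod 2291)
2^16 ≡ 256^2 = 65536 ≡ 1388 (mod 2291)
2^32 ≡ 1388^2 = 1926544 ≡ 2104 (mod 2291)
2^64 ≡ 2104^2 = 4426816 ≡ 604 (mod 2291)
2^128 ≡ 604^2 = 364816 ≡ 547 (mod 2291)
2^256 ≡ 547^2 = 299209 ≡ 1379 (mod 2291)
2^512 ≡ 1379^2 = 1901641 ≡ 111 (mod 2291)
2^1024 ≡ 111^2 = 12321 ≡ 866 (mod 2291)
2^2048 ≡ 866^2 = 749956 ≡ 799 (mod 2291)
2290 = 2048 + 128 + 64 + 32 + 16 + 2 in binary powers of 2.
So 2^2290 ≡ 799 · 547 · 604 · 2104 · 1388 · 4 ≡ 92 (mod 2291).
Since 92 ≠ 1, base 2 is a Fermat witness: 2291 is composite.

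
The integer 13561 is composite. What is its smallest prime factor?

71

13561 is odd.
Digit sum 16, not divisible by 3.
Ends in 1: not divisible by 5.
7: 13561 = 7·1937 + 2
11: 13561 = 11·1232 + 9
13: 13561 = 13·1043 + 2
17: 13561 = 17·797 + 12
19: 13561 = 19·713 + 14
23: 13561 = 23·589 + 14
29: 13561 = 29·467 + 18
31: 13561 = 31·437 + 14
37: 13561 = 37·366 + 19
41: 13561 = 41·330 + 31
43: 13561 = 43·315 + 16
47: 13561 = 47·288 + 25
53: 13561 = 53·255 + 46
59: 13561 = 59·229 + 50
61: 13561 = 61·222 + 19
67: 13561 = 67·202 + 27
71: 13561 = 71·191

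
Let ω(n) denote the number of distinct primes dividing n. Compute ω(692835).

6

692835 = 3 · 230945
230945 = 5 · 46189
46189 = 11 · 4199
4199 = 13 · 323
323 = 17 · 19
692835 = 3 · 5 · 11 · 13 · 17 · 19, which has 6 distinct prime factors.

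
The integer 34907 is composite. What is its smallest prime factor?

34907 is odd.
Digit sum 23, not divisible by 3.
Ends in 7: not divisible by 5.
7: 34907 = 7·4986 + 5
11: 34907 = 11·3173 + 4
13: 34907 = 13·2685 + 2
17: 34907 = 17·2053 + 6
19: 34907 = 19·1837 + 4
23: 34907 = 23·1517 + 16
29: 34907 = 29·1203 + 20
31: 34907 = 31·1126 + 1
37: 34907 = 37·943 + 16
41: 34907 = 41·851 + 16
43: 34907 = 43·811 + 34
47: 34907 = 47·742 + 33
53: 34907 = 53·658 + 33
59: 34907 = 59·591 + 38
61: 34907 = 61·572 + 15
67: 34907 = 67·521

67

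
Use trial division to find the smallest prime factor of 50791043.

50791043 is odd.
Digit sum 29, not divisible by 3.
Ends in 3: not divisible by 5.
7: 50791043 = 7·7255863 + 2
11: 50791043 = 11·4617367 + 6
13: 50791043 = 13·3907003 + 4
17: 50791043 = 17·2987708 + 7
19: 50791043 = 19·2673212 + 15
23: 50791043 = 23·2208306 + 5
29: 50791043 = 29·1751415 + 8
31: 50791043 = 31·1638420 + 23
37: 50791043 = 37·1372730 + 33
41: 50791043 = 41·1238805 + 38
43: 50791043 = 43·1181187 + 2
47: 50791043 = 47·1080660 + 23
53: 50791043 = 53·958321 + 30
59: 50791043 = 59·860865 + 8
61: 50791043 = 61·832640 + 3
67: 50791043 = 67·758075 + 18
71: 50791043 = 71·715366 + 57
73: 50791043 = 73·695767 + 52
79: 50791043 = 79·642924 + 47
83: 50791043 = 83·611940 + 23
89: 50791043 = 89·570685 + 78
97: 50791043 = 97·523619

97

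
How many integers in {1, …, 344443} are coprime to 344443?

309600

Factor: 344443 = 11 · 173 · 181.
φ(344443) = (11−1) · (173−1) · (181−1) = 10 · 172 · 180 = 309600.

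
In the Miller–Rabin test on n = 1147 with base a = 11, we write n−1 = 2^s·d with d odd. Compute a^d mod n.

184

1147 − 1 = 1146 = 2^1 · 573, so d = 573.
11^1 ≡ 11 (mod 1147)
11^2 ≡ 11^2 = 121 ≡ 121 (mod 1147)
11^4 ≡ 121^2 = 14641 ≡ 877 (mod 1147)
11^8 ≡ 877^2 = 769129 ≡ 639 (mod 1147)
11^16 ≡ 639^2 = 408321 ≡ 1136 (mod 1147)
11^32 ≡ 1136^2 = 1290496 ≡ 121 (mod 1147)
11^64 ≡ 121^2 = 14641 ≡ 877 (mod 1147)
11^128 ≡ 877^2 = 769129 ≡ 639 (mod 1147)
11^256 ≡ 639^2 = 408321 ≡ 1136 (mod 1147)
11^512 ≡ 1136^2 = 1290496 ≡ 121 (mod 1147)
573 = 512 + 32 + 16 + 8 + 4 + 1 in binary powers of 2.
So 11^573 ≡ 121 · 121 · 1136 · 639 · 877 · 11 ≡ 184 (mod 1147).
Squaring chain: 184; never reaches −1, so base 11 is a Miller–Rabin witness that 1147 is composite.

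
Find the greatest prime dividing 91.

91 = 7 · 13
13 is prime.
So 91 = 7 · 13; the largest prime factor is 13.

13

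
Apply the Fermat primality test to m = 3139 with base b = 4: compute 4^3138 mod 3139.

446

4^1 ≡ 4 (mod 3139)
4^2 ≡ 4^2 = 16 ≡ 16 (mod 3139)
4^4 ≡ 16^2 = 256 ≡ 256 (mod 3139)
4^8 ≡ 256^2 = 65536 ≡ 2756 (mod 3139)
4^16 ≡ 2756^2 = 7595536 ≡ 2295 (mod 3139)
4^32 ≡ 2295^2 = 5267025 ≡ 2922 (mod 3139)
4^64 ≡ 2922^2 = 8538084 ≡ 4 (mod 3139)
4^128 ≡ 4^2 = 16 ≡ 16 (mod 3139)
4^256 ≡ 16^2 = 256 ≡ 256 (mod 3139)
4^512 ≡ 256^2 = 65536 ≡ 2756 (mod 3139)
4^1024 ≡ 2756^2 = 7595536 ≡ 2295 (mod 3139)
4^2048 ≡ 2295^2 = 5267025 ≡ 2922 (mod 3139)
3138 = 2048 + 1024 + 64 + 2 in binary powers of 2.
So 4^3138 ≡ 2922 · 2295 · 4 · 16 ≡ 446 (mod 3139).
Since 446 ≠ 1, base 4 is a Fermat witness: 3139 is composite.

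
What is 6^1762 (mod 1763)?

6^1 ≡ 6 (mod 1763)
6^2 ≡ 6^2 = 36 ≡ 36 (mod 1763)
6^4 ≡ 36^2 = 1296 ≡ 1296 (mod 1763)
6^8 ≡ 1296^2 = 1679616 ≡ 1240 (mod 1763)
6^16 ≡ 1240^2 = 1537600 ≡ 264 (mod 1763)
6^32 ≡ 264^2 = 69696 ≡ 939 (mod 1763)
6^64 ≡ 939^2 = 881721 ≡ 221 (mod 1763)
6^128 ≡ 221^2 = 48841 ≡ 1240 (mod 1763)
6^256 ≡ 1240^2 = 1537600 ≡ 264 (mod 1763)
6^512 ≡ 264^2 = 69696 ≡ 939 (mod 1763)
6^1024 ≡ 939^2 = 881721 ≡ 221 (mod 1763)
1762 = 1024 + 512 + 128 + 64 + 32 + 2 in binary powers of 2.
So 6^1762 ≡ 221 · 939 · 1240 · 221 · 939 · 36 ≡ 651 (mod 1763).
Since 651 ≠ 1, base 6 is a Fermat witness: 1763 is composite.

651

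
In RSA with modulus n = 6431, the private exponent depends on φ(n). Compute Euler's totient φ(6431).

6264

Factor: 6431 = 59 · 109.
φ(6431) = (59−1) · (109−1) = 58 · 108 = 6264.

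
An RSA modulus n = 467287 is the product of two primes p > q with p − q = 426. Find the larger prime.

Since p = q + 426, we have 467287 = q(q + 426), so q² + 426q − 467287 = 0.
Discriminant: 426² + 4·467287 = 181476 + 1869148 = 2050624; √2050624 = 1432.
q = (−426 + 1432)/2 = 503, and p = q + 426 = 929.
Check: 503 · 929 = 467287.

929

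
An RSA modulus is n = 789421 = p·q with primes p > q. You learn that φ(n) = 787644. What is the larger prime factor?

919

φ(n) = (p−1)(q−1) = n − (p+q) + 1, so p + q = 789421 − 787644 + 1 = 1778.
p and q are the roots of t² − 1778t + 789421 = 0.
Discriminant: 1778² − 4·789421 = 3161284 − 3157684 = 3600; √3600 = 60.
q = (1778 − 60)/2 = 859, p = (1778 + 60)/2 = 919.
Check: 859 · 919 = 789421.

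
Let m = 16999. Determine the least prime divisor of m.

89

16999 is odd.
Digit sum 34, not divisible by 3.
Ends in 9: not divisible by 5.
7: 16999 = 7·2428 + 3
11: 16999 = 11·1545 + 4
13: 16999 = 13·1307 + 8
17: 16999 = 17·999 + 16
19: 16999 = 19·894 + 13
23: 16999 = 23·739 + 2
29: 16999 = 29·586 + 5
31: 16999 = 31·548 + 11
37: 16999 = 37·459 + 16
41: 16999 = 41·414 + 25
43: 16999 = 43·395 + 14
47: 16999 = 47·361 + 32
53: 16999 = 53·320 + 39
59: 16999 = 59·288 + 7
61: 16999 = 61·278 + 41
67: 16999 = 67·253 + 48
71: 16999 = 71·239 + 30
73: 16999 = 73·232 + 63
79: 16999 = 79·215 + 14
83: 16999 = 83·204 + 67
89: 16999 = 89·191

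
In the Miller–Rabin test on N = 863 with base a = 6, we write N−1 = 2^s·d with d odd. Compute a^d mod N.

1

863 − 1 = 862 = 2^1 · 431, so d = 431.
6^1 ≡ 6 (mod 863)
6^2 ≡ 6^2 = 36 ≡ 36 (mod 863)
6^4 ≡ 36^2 = 1296 ≡ 433 (mod 863)
6^8 ≡ 433^2 = 187489 ≡ 218 (mod 863)
6^16 ≡ 218^2 = 47524 ≡ 59 (mod 863)
6^32 ≡ 59^2 = 3481 ≡ 29 (mod 863)
6^64 ≡ 29^2 = 841 ≡ 841 (mod 863)
6^128 ≡ 841^2 = 707281 ≡ 484 (mod 863)
6^256 ≡ 484^2 = 234256 ≡ 383 (mod 863)
431 = 256 + 128 + 32 + 8 + 4 + 2 + 1 in binary powers of 2.
So 6^431 ≡ 383 · 484 · 29 · 218 · 433 · 36 · 6 ≡ 1 (mod 863).
Since 6^d ≡ 1 (mod 863), base 6 does not prove 863 composite.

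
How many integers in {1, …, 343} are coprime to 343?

294

Factor: 343 = 7^3.
φ(343) = 7^2·(7−1) = 294.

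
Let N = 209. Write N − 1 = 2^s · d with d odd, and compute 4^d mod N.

9

209 − 1 = 208 = 2^4 · 13, so d = 13.
4^1 ≡ 4 (mod 209)
4^2 ≡ 4^2 = 16 ≡ 16 (mod 209)
4^4 ≡ 16^2 = 256 ≡ 47 (mod 209)
4^8 ≡ 47^2 = 2209 ≡ 119 (mod 209)
13 = 8 + 4 + 1 in binary powers of 2.
So 4^13 ≡ 119 · 47 · 4 ≡ 9 (mod 209).
Squaring chain: 9 → 81 → 82 → 36; never reaches −1, so base 4 is a Miller–Rabin witness that 209 is composite.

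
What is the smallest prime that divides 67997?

97

67997 is odd.
Digit sum 38, not divisible by 3.
Ends in 7: not divisible by 5.
7: 67997 = 7·9713 + 6
11: 67997 = 11·6181 + 6
13: 67997 = 13·5230 + 7
17: 67997 = 17·3999 + 14
19: 67997 = 19·3578 + 15
23: 67997 = 23·2956 + 9
29: 67997 = 29·2344 + 21
31: 67997 = 31·2193 + 14
37: 67997 = 37·1837 + 28
41: 67997 = 41·1658 + 19
43: 67997 = 43·1581 + 14
47: 67997 = 47·1446 + 35
53: 67997 = 53·1282 + 51
59: 67997 = 59·1152 + 29
61: 67997 = 61·1114 + 43
67: 67997 = 67·1014 + 59
71: 67997 = 71·957 + 50
73: 67997 = 73·931 + 34
79: 67997 = 79·860 + 57
83: 67997 = 83·819 + 20
89: 67997 = 89·764 + 1
97: 67997 = 97·701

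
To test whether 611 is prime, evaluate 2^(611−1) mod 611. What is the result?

101

2^1 ≡ 2 (mod 611)
2^2 ≡ 2^2 = 4 ≡ 4 (mod 611)
2^4 ≡ 4^2 = 16 ≡ 16 (mod 611)
2^8 ≡ 16^2 = 256 ≡ 256 (mod 611)
2^16 ≡ 256^2 = 65536 ≡ 159 (mod 611)
2^32 ≡ 159^2 = 25281 ≡ 230 (mod 611)
2^64 ≡ 230^2 = 52900 ≡ 354 (mod 611)
2^128 ≡ 354^2 = 125316 ≡ 61 (mod 611)
2^256 ≡ 61^2 = 3721 ≡ 55 (mod 611)
2^512 ≡ 55^2 = 3025 ≡ 581 (mod 611)
610 = 512 + 64 + 32 + 2 in binary powers of 2.
So 2^610 ≡ 581 · 354 · 230 · 4 ≡ 101 (mod 611).
Since 101 ≠ 1, base 2 is a Fermat witness: 611 is composite.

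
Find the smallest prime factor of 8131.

47

8131 is odd.
Digit sum 13, not divisible by 3.
Ends in 1: not divisible by 5.
7: 8131 = 7·1161 + 4
11: 8131 = 11·739 + 2
13: 8131 = 13·625 + 6
17: 8131 = 17·478 + 5
19: 8131 = 19·427 + 18
23: 8131 = 23·353 + 12
29: 8131 = 29·280 + 11
31: 8131 = 31·262 + 9
37: 8131 = 37·219 + 28
41: 8131 = 41·198 + 13
43: 8131 = 43·189 + 4
47: 8131 = 47·173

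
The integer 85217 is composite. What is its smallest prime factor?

11

85217 is odd.
Digit sum 23, not divisible by 3.
Ends in 7: not divisible by 5.
7: 85217 = 7·12173 + 6
11: 85217 = 11·7747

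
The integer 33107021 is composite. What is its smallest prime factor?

33107021 is odd.
Digit sum 17, not divisible by 3.
Ends in 1: not divisible by 5.
7: 33107021 = 7·4729574 + 3
11: 33107021 = 11·3009729 + 2
13: 33107021 = 13·2546693 + 12
17: 33107021 = 17·1947471 + 14
19: 33107021 = 19·1742474 + 15
23: 33107021 = 23·1439435 + 16
29: 33107021 = 29·1141621 + 12
31: 33107021 = 31·1067968 + 13
37: 33107021 = 37·894784 + 13
41: 33107021 = 41·807488 + 13
43: 33107021 = 43·769930 + 31
47: 33107021 = 47·704404 + 33
53: 33107021 = 53·624660 + 41
59: 33107021 = 59·561135 + 56
61: 33107021 = 61·542738 + 3
67: 33107021 = 67·494134 + 43
71: 33107021 = 71·466296 + 5
73: 33107021 = 73·453520 + 61
79: 33107021 = 79·419076 + 17
83: 33107021 = 83·398879 + 64
89: 33107021 = 89·371989

89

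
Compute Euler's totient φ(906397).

Factor: 906397 = 43 · 107 · 197.
φ(906397) = (43−1) · (107−1) · (197−1) = 42 · 106 · 196 = 872592.

872592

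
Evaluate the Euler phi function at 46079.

Factor: 46079 = 11 · 59 · 71.
φ(46079) = (11−1) · (59−1) · (71−1) = 10 · 58 · 70 = 40600.

40600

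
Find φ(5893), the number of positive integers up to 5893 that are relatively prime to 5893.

Factor: 5893 = 71 · 83.
φ(5893) = (71−1) · (83−1) = 70 · 82 = 5740.

5740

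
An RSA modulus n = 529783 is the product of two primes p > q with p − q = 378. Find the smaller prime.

Since p = q + 378, we have 529783 = q(q + 378), so q² + 378q − 529783 = 0.
Discriminant: 378² + 4·529783 = 142884 + 2119132 = 2262016; √2262016 = 1504.
q = (−378 + 1504)/2 = 563, and p = q + 378 = 941.
Check: 563 · 941 = 529783.

563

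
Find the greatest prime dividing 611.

47

611 = 13 · 47
47 is prime.
So 611 = 13 · 47; the largest prime factor is 47.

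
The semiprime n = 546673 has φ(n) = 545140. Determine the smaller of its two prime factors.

563

φ(n) = (p−1)(q−1) = n − (p+q) + 1, so p + q = 546673 − 545140 + 1 = 1534.
p and q are the roots of t² − 1534t + 546673 = 0.
Discriminant: 1534² − 4·546673 = 2353156 − 2186692 = 166464; √166464 = 408.
q = (1534 − 408)/2 = 563, p = (1534 + 408)/2 = 971.
Check: 563 · 971 = 546673.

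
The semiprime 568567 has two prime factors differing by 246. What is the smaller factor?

641

Since p = q + 246, we have 568567 = q(q + 246), so q² + 246q − 568567 = 0.
Discriminant: 246² + 4·568567 = 60516 + 2274268 = 2334784; √2334784 = 1528.
q = (−246 + 1528)/2 = 641, and p = q + 246 = 887.
Check: 641 · 887 = 568567.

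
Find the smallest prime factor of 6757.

29

6757 is odd.
Digit sum 25, not divisible by 3.
Ends in 7: not divisible by 5.
7: 6757 = 7·965 + 2
11: 6757 = 11·614 + 3
13: 6757 = 13·519 + 10
17: 6757 = 17·397 + 8
19: 6757 = 19·355 + 12
23: 6757 = 23·293 + 18
29: 6757 = 29·233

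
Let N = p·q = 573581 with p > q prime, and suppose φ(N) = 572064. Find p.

φ(n) = (p−1)(q−1) = n − (p+q) + 1, so p + q = 573581 − 572064 + 1 = 1518.
p and q are the roots of t² − 1518t + 573581 = 0.
Discriminant: 1518² − 4·573581 = 2304324 − 2294324 = 10000; √10000 = 100.
q = (1518 − 100)/2 = 709, p = (1518 + 100)/2 = 809.
Check: 709 · 809 = 573581.

809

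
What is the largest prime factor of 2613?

67

2613 = 3 · 871
871 = 13 · 67
67 is prime.
So 2613 = 3 · 13 · 67; the largest prime factor is 67.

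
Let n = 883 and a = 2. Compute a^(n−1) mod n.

2^1 ≡ 2 (mod 883)
2^2 ≡ 2^2 = 4 ≡ 4 (mod 883)
2^4 ≡ 4^2 = 16 ≡ 16 (mod 883)
2^8 ≡ 16^2 = 256 ≡ 256 (mod 883)
2^16 ≡ 256^2 = 65536 ≡ 194 (mod 883)
2^32 ≡ 194^2 = 37636 ≡ 550 (mod 883)
2^64 ≡ 550^2 = 302500 ≡ 514 (mod 883)
2^128 ≡ 514^2 = 264196 ≡ 179 (mod 883)
2^256 ≡ 179^2 = 32041 ≡ 253 (mod 883)
2^512 ≡ 253^2 = 64009 ≡ 433 (mod 883)
882 = 512 + 256 + 64 + 32 + 16 + 2 in binary powers of 2.
So 2^882 ≡ 433 · 253 · 514 · 550 · 194 · 4 ≡ 1 (mod 883).
Since the result is 1, base 2 gives no evidence that 883 is composite.

1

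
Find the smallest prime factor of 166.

2

166 is even: 2 divides it.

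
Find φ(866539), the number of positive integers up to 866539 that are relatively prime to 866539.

835176

Factor: 866539 = 47 · 103 · 179.
φ(866539) = (47−1) · (103−1) · (179−1) = 46 · 102 · 178 = 835176.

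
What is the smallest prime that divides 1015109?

53

1015109 is odd.
Digit sum 17, not divisible by 3.
Ends in 9: not divisible by 5.
7: 1015109 = 7·145015 + 4
11: 1015109 = 11·92282 + 7
13: 1015109 = 13·78085 + 4
17: 1015109 = 17·59712 + 5
19: 1015109 = 19·53426 + 15
23: 1015109 = 23·44135 + 4
29: 1015109 = 29·35003 + 22
31: 1015109 = 31·32745 + 14
37: 1015109 = 37·27435 + 14
41: 1015109 = 41·24758 + 31
43: 1015109 = 43·23607 + 8
47: 1015109 = 47·21598 + 3
53: 1015109 = 53·19153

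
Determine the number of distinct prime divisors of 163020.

163020 = 2^2 · 40755
40755 = 3 · 13585
13585 = 5 · 2717
2717 = 11 · 247
247 = 13 · 19
163020 = 2^2 · 3 · 5 · 11 · 13 · 19, which has 6 distinct prime factors.

6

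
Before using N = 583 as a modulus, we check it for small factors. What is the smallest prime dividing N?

11

583 is odd.
Digit sum 16, not divisible by 3.
Ends in 3: not divisible by 5.
7: 583 = 7·83 + 2
11: 583 = 11·53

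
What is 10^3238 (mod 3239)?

10^1 ≡ 10 (mod 3239)
10^2 ≡ 10^2 = 100 ≡ 100 (mod 3239)
10^4 ≡ 100^2 = 10000 ≡ 283 (mod 3239)
10^8 ≡ 283^2 = 80089 ≡ 2353 (mod 3239)
10^16 ≡ 2353^2 = 5536609 ≡ 1158 (mod 3239)
10^32 ≡ 1158^2 = 1340964 ≡ 18 (mod 3239)
10^64 ≡ 18^2 = 324 ≡ 324 (mod 3239)
10^128 ≡ 324^2 = 104976 ≡ 1328 (mod 3239)
10^256 ≡ 1328^2 = 1763584 ≡ 1568 (mod 3239)
10^512 ≡ 1568^2 = 2458624 ≡ 223 (mod 3239)
10^1024 ≡ 223^2 = 49729 ≡ 1144 (mod 3239)
10^2048 ≡ 1144^2 = 1308736 ≡ 180 (mod 3239)
3238 = 2048 + 1024 + 128 + 32 + 4 + 2 in binary powers of 2.
So 10^3238 ≡ 180 · 1144 · 1328 · 18 · 283 · 100 ≡ 3091 (mod 3239).
Since 3091 ≠ 1, base 10 is a Fermat witness: 3239 is composite.

3091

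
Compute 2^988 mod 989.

213

2^1 ≡ 2 (mod 989)
2^2 ≡ 2^2 = 4 ≡ 4 (mod 989)
2^4 ≡ 4^2 = 16 ≡ 16 (mod 989)
2^8 ≡ 16^2 = 256 ≡ 256 (mod 989)
2^16 ≡ 256^2 = 65536 ≡ 262 (mod 989)
2^32 ≡ 262^2 = 68644 ≡ 403 (mod 989)
2^64 ≡ 403^2 = 162409 ≡ 213 (mod 989)
2^128 ≡ 213^2 = 45369 ≡ 864 (mod 989)
2^256 ≡ 864^2 = 746496 ≡ 790 (mod 989)
2^512 ≡ 790^2 = 624100 ≡ 41 (mod 989)
988 = 512 + 256 + 128 + 64 + 16 + 8 + 4 in binary powers of 2.
So 2^988 ≡ 41 · 790 · 864 · 213 · 262 · 256 · 16 ≡ 213 (mod 989).
Since 213 ≠ 1, base 2 is a Fermat witness: 989 is composite.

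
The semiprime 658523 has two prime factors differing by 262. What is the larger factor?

Since p = q + 262, we have 658523 = q(q + 262), so q² + 262q − 658523 = 0.
Discriminant: 262² + 4·658523 = 68644 + 2634092 = 2702736; √2702736 = 1644.
q = (−262 + 1644)/2 = 691, and p = q + 262 = 953.
Check: 691 · 953 = 658523.

953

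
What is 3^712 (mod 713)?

3^1 ≡ 3 (mod 713)
3^2 ≡ 3^2 = 9 ≡ 9 (mod 713)
3^4 ≡ 9^2 = 81 ≡ 81 (mod 713)
3^8 ≡ 81^2 = 6561 ≡ 144 (mod 713)
3^16 ≡ 144^2 = 20736 ≡ 59 (mod 713)
3^32 ≡ 59^2 = 3481 ≡ 629 (mod 713)
3^64 ≡ 629^2 = 395641 ≡ 639 (mod 713)
3^128 ≡ 639^2 = 408321 ≡ 485 (mod 713)
3^256 ≡ 485^2 = 235225 ≡ 648 (mod 713)
3^512 ≡ 648^2 = 419904 ≡ 660 (mod 713)
712 = 512 + 128 + 64 + 8 in binary powers of 2.
So 3^712 ≡ 660 · 485 · 639 · 144 ≡ 696 (mod 713).
Since 696 ≠ 1, base 3 is a Fermat witness: 713 is composite.

696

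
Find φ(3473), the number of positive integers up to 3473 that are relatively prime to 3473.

3300

Factor: 3473 = 23 · 151.
φ(3473) = (23−1) · (151−1) = 22 · 150 = 3300.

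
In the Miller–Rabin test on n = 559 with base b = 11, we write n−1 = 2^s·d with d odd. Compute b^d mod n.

434

559 − 1 = 558 = 2^1 · 279, so d = 279.
11^1 ≡ 11 (mod 559)
11^2 ≡ 11^2 = 121 ≡ 121 (mod 559)
11^4 ≡ 121^2 = 14641 ≡ 107 (mod 559)
11^8 ≡ 107^2 = 11449 ≡ 269 (mod 559)
11^16 ≡ 269^2 = 72361 ≡ 250 (mod 559)
11^32 ≡ 250^2 = 62500 ≡ 451 (mod 559)
11^64 ≡ 451^2 = 203401 ≡ 484 (mod 559)
11^128 ≡ 484^2 = 234256 ≡ 35 (mod 559)
11^256 ≡ 35^2 = 1225 ≡ 107 (mod 559)
279 = 256 + 16 + 4 + 2 + 1 in binary powers of 2.
So 11^279 ≡ 107 · 250 · 107 · 121 · 11 ≡ 434 (mod 559).
Squaring chain: 434; never reaches −1, so base 11 is a Miller–Rabin witness that 559 is composite.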